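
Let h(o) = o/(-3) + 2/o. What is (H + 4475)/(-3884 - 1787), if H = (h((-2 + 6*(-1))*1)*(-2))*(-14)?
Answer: -13628/17013 ≈ -0.80103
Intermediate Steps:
h(o) = 2/o - o/3 (h(o) = o*(-⅓) + 2/o = -o/3 + 2/o = 2/o - o/3)
H = 203/3 (H = ((2/(((-2 + 6*(-1))*1)) - (-2 + 6*(-1))/3)*(-2))*(-14) = ((2/(((-2 - 6)*1)) - (-2 - 6)/3)*(-2))*(-14) = ((2/((-8*1)) - (-8)/3)*(-2))*(-14) = ((2/(-8) - ⅓*(-8))*(-2))*(-14) = ((2*(-⅛) + 8/3)*(-2))*(-14) = ((-¼ + 8/3)*(-2))*(-14) = ((29/12)*(-2))*(-14) = -29/6*(-14) = 203/3 ≈ 67.667)
(H + 4475)/(-3884 - 1787) = (203/3 + 4475)/(-3884 - 1787) = (13628/3)/(-5671) = (13628/3)*(-1/5671) = -13628/17013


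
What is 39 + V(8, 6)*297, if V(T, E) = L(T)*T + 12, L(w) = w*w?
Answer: 155667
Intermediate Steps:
L(w) = w²
V(T, E) = 12 + T³ (V(T, E) = T²*T + 12 = T³ + 12 = 12 + T³)
39 + V(8, 6)*297 = 39 + (12 + 8³)*297 = 39 + (12 + 512)*297 = 39 + 524*297 = 39 + 155628 = 155667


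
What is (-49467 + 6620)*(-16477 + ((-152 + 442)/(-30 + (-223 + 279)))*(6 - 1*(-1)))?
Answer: 9134380542/13 ≈ 7.0264e+8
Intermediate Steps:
(-49467 + 6620)*(-16477 + ((-152 + 442)/(-30 + (-223 + 279)))*(6 - 1*(-1))) = -42847*(-16477 + (290/(-30 + 56))*(6 + 1)) = -42847*(-16477 + (290/26)*7) = -42847*(-16477 + (290*(1/26))*7) = -42847*(-16477 + (145/13)*7) = -42847*(-16477 + 1015/13) = -42847*(-213186/13) = 9134380542/13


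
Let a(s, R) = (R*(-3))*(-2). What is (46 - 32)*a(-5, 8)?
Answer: 672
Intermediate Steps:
a(s, R) = 6*R (a(s, R) = -3*R*(-2) = 6*R)
(46 - 32)*a(-5, 8) = (46 - 32)*(6*8) = 14*48 = 672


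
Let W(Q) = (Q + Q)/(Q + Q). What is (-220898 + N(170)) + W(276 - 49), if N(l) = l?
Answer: -220727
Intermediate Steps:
W(Q) = 1 (W(Q) = (2*Q)/((2*Q)) = (2*Q)*(1/(2*Q)) = 1)
(-220898 + N(170)) + W(276 - 49) = (-220898 + 170) + 1 = -220728 + 1 = -220727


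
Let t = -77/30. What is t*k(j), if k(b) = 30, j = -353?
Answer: -77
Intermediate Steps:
t = -77/30 (t = -77*1/30 = -77/30 ≈ -2.5667)
t*k(j) = -77/30*30 = -77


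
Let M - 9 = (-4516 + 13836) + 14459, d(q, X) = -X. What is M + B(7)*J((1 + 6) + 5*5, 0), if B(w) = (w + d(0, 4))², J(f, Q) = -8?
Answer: 23716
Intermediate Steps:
B(w) = (-4 + w)² (B(w) = (w - 1*4)² = (w - 4)² = (-4 + w)²)
M = 23788 (M = 9 + ((-4516 + 13836) + 14459) = 9 + (9320 + 14459) = 9 + 23779 = 23788)
M + B(7)*J((1 + 6) + 5*5, 0) = 23788 + (-4 + 7)²*(-8) = 23788 + 3²*(-8) = 23788 + 9*(-8) = 23788 - 72 = 23716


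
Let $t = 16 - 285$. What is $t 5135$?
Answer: $-1381315$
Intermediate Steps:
$t = -269$ ($t = 16 - 285 = -269$)
$t 5135 = \left(-269\right) 5135 = -1381315$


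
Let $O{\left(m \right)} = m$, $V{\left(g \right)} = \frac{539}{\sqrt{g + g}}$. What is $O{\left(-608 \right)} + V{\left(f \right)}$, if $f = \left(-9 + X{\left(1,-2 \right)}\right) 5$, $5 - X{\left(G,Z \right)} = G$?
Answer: $-608 - \frac{539 i \sqrt{2}}{10} \approx -608.0 - 76.226 i$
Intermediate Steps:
$X{\left(G,Z \right)} = 5 - G$
$f = -25$ ($f = \left(-9 + \left(5 - 1\right)\right) 5 = \left(-9 + 4\right) 5 = \left(-5\right) 5 = -25$)
$V{\left(g \right)} = \frac{539 \sqrt{2}}{2 \sqrt{g}}$ ($V{\left(g \right)} = \frac{539}{\sqrt{2 g}} = \frac{539}{\sqrt{2} \sqrt{g}} = 539 \frac{\sqrt{2}}{2 \sqrt{g}} = \frac{539 \sqrt{2}}{2 \sqrt{g}}$)
$O{\left(-608 \right)} + V{\left(f \right)} = -608 + \frac{539 \sqrt{2}}{2 \cdot 5 i} = -608 + \frac{539 \sqrt{2} \left(- \frac{i}{5}\right)}{2} = -608 - \frac{539 i \sqrt{2}}{10}$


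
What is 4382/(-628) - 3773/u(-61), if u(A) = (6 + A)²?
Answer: -710227/86350 ≈ -8.2250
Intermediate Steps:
4382/(-628) - 3773/u(-61) = 4382/(-628) - 3773/(6 - 61)² = 4382*(-1/628) - 3773/((-55)²) = -2191/314 - 3773/3025 = -2191/314 - 3773*1/3025 = -2191/314 - 343/275 = -710227/86350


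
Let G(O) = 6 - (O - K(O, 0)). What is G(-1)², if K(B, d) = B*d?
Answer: 49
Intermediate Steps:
G(O) = 6 - O (G(O) = 6 - (O - O*0) = 6 - (O - 1*0) = 6 - (O + 0) = 6 - O)
G(-1)² = (6 - 1*(-1))² = (6 + 1)² = 7² = 49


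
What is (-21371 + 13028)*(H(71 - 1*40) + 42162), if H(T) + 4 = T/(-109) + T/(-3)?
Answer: -38328281514/109 ≈ -3.5164e+8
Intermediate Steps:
H(T) = -4 - 112*T/327 (H(T) = -4 + (T/(-109) + T/(-3)) = -4 + (T*(-1/109) + T*(-1/3)) = -4 + (-T/109 - T/3) = -4 - 112*T/327)
(-21371 + 13028)*(H(71 - 1*40) + 42162) = (-21371 + 13028)*((-4 - 112*(71 - 1*40)/327) + 42162) = -8343*((-4 - 112*(71 - 40)/327) + 42162) = -8343*((-4 - 112/327*31) + 42162) = -8343*((-4 - 3472/327) + 42162) = -8343*(-4780/327 + 42162) = -8343*13782194/327 = -38328281514/109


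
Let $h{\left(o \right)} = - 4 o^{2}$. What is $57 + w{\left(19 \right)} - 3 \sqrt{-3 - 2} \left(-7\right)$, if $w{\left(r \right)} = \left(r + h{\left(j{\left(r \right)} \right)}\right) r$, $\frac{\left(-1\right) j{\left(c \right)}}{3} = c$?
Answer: $57 - 5177823 i \sqrt{5} \approx 57.0 - 1.1578 \cdot 10^{7} i$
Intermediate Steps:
$j{\left(c \right)} = - 3 c$
$w{\left(r \right)} = r \left(r - 36 r^{2}\right)$ ($w{\left(r \right)} = \left(r - 4 \left(- 3 r\right)^{2}\right) r = \left(r - 4 \cdot 9 r^{2}\right) r = \left(r - 36 r^{2}\right) r = r \left(r - 36 r^{2}\right)$)
$57 + w{\left(19 \right)} - 3 \sqrt{-3 - 2} \left(-7\right) = 57 + 19^{2} \left(1 - 684\right) - 3 \sqrt{-3 - 2} \left(-7\right) = 57 + 361 \left(1 - 684\right) - 3 \sqrt{-5} \left(-7\right) = 57 + 361 \left(-683\right) - 3 i \sqrt{5} \left(-7\right) = 57 - 246563 - 3 i \sqrt{5} \left(-7\right) = 57 - 246563 \cdot 21 i \sqrt{5} = 57 - 5177823 i \sqrt{5}$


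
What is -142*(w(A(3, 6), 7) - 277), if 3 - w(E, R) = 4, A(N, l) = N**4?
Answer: 39476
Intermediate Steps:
w(E, R) = -1 (w(E, R) = 3 - 1*4 = 3 - 4 = -1)
-142*(w(A(3, 6), 7) - 277) = -142*(-1 - 277) = -142*(-278) = 39476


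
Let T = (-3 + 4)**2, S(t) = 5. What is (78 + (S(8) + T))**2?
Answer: 7056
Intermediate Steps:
T = 1 (T = 1**2 = 1)
(78 + (S(8) + T))**2 = (78 + (5 + 1))**2 = (78 + 6)**2 = 84**2 = 7056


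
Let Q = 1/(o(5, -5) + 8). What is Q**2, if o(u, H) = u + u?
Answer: 1/324 ≈ 0.0030864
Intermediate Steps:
o(u, H) = 2*u
Q = 1/18 (Q = 1/(2*5 + 8) = 1/(10 + 8) = 1/18 ≈ 0.055556)
Q**2 = (1/18)**2 = 1/324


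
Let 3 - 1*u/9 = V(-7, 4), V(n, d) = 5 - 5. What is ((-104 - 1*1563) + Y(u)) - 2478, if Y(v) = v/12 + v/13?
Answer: -215315/52 ≈ -4140.7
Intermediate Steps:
V(n, d) = 0
u = 27 (u = 27 - 9*0 = 27 + 0 = 27)
Y(v) = 25*v/156 (Y(v) = v*(1/12) + v*(1/13) = v/12 + v/13 = 25*v/156)
((-104 - 1*1563) + Y(u)) - 2478 = ((-104 - 1*1563) + (25/156)*27) - 2478 = ((-104 - 1563) + 225/52) - 2478 = (-1667 + 225/52) - 2478 = -86459/52 - 2478 = -215315/52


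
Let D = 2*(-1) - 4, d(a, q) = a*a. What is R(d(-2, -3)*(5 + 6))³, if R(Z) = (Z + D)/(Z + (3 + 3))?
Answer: 6859/15625 ≈ 0.43898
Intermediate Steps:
d(a, q) = a²
D = -6 (D = -2 - 4 = -6)
R(Z) = (-6 + Z)/(6 + Z) (R(Z) = (Z - 6)/(Z + (3 + 3)) = (-6 + Z)/(Z + 6) = (-6 + Z)/(6 + Z))
R(d(-2, -3)*(5 + 6))³ = ((-6 + (-2)²*(5 + 6))/(6 + (-2)²*(5 + 6)))³ = ((-6 + 4*11)/(6 + 4*11))³ = ((-6 + 44)/(6 + 44))³ = (38/50)³ = ((1/50)*38)³ = (19/25)³ = 6859/15625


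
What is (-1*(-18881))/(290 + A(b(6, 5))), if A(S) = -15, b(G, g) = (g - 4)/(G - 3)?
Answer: 18881/275 ≈ 68.658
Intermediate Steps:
b(G, g) = (-4 + g)/(-3 + G)
(-1*(-18881))/(290 + A(b(6, 5))) = (-1*(-18881))/(290 - 15) = 18881/275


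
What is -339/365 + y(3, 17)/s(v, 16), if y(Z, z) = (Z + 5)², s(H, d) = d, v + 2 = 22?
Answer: 1121/365 ≈ 3.0712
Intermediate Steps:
v = 20 (v = -2 + 22 = 20)
y(Z, z) = (5 + Z)²
-339/365 + y(3, 17)/s(v, 16) = -339/365 + (5 + 3)²/16 = -339*1/365 + 8²*(1/16) = -339/365 + 64*(1/16) = -339/365 + 4 = 1121/365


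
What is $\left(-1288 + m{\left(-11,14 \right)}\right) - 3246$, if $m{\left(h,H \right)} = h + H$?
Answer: $-4531$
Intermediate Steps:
$m{\left(h,H \right)} = H + h$
$\left(-1288 + m{\left(-11,14 \right)}\right) - 3246 = \left(-1288 + \left(14 - 11\right)\right) - 3246 = \left(-1288 + 3\right) - 3246 = -1285 - 3246 = -4531$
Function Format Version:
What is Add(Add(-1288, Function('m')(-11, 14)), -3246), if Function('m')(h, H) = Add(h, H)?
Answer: -4531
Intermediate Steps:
Function('m')(h, H) = Add(H, h)
Add(Add(-1288, Function('m')(-11, 14)), -3246) = Add(Add(-1288, Add(14, -11)), -3246) = Add(Add(-1288, 3), -3246) = Add(-1285, -3246) = -4531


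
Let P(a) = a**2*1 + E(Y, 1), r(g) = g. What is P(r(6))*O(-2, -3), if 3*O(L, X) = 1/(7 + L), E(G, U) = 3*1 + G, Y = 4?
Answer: 43/15 ≈ 2.8667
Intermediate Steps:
E(G, U) = 3 + G
O(L, X) = 1/(3*(7 + L))
P(a) = 7 + a**2 (P(a) = a**2*1 + (3 + 4) = a**2 + 7 = 7 + a**2)
P(r(6))*O(-2, -3) = (7 + 6**2)*(1/(3*(7 - 2))) = (7 + 36)*((1/3)/5) = 43*((1/3)*(1/5)) = 43*(1/15) = 43/15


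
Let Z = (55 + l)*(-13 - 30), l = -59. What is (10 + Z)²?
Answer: 33124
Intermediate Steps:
Z = 172 (Z = (55 - 59)*(-13 - 30) = -4*(-43) = 172)
(10 + Z)² = (10 + 172)² = 182² = 33124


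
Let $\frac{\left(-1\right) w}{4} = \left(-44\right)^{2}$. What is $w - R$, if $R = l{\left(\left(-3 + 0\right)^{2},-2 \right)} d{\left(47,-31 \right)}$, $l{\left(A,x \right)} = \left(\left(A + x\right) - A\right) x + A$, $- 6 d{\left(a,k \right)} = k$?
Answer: $- \frac{46867}{6} \approx -7811.2$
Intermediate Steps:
$d{\left(a,k \right)} = - \frac{k}{6}$
$l{\left(A,x \right)} = A + x^{2}$ ($l{\left(A,x \right)} = x x + A = x^{2} + A = A + x^{2}$)
$w = -7744$ ($w = - 4 \left(-44\right)^{2} = \left(-4\right) 1936 = -7744$)
$R = \frac{403}{6}$ ($R = \left(\left(-3 + 0\right)^{2} + \left(-2\right)^{2}\right) \left(\left(- \frac{1}{6}\right) \left(-31\right)\right) = \left(\left(-3\right)^{2} + 4\right) \frac{31}{6} = \left(9 + 4\right) \frac{31}{6} = 13 \cdot \frac{31}{6} = \frac{403}{6} \approx 67.167$)
$w - R = -7744 - \frac{403}{6} = - \frac{46867}{6}$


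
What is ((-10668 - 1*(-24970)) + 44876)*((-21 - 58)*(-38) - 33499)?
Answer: -1804751466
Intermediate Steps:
((-10668 - 1*(-24970)) + 44876)*((-21 - 58)*(-38) - 33499) = ((-10668 + 24970) + 44876)*(-79*(-38) - 33499) = (14302 + 44876)*(3002 - 33499) = 59178*(-30497) = -1804751466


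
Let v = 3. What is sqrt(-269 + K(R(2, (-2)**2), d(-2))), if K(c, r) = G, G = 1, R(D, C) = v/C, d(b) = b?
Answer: 2*I*sqrt(67) ≈ 16.371*I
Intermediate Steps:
R(D, C) = 3/C
K(c, r) = 1
sqrt(-269 + K(R(2, (-2)**2), d(-2))) = sqrt(-269 + 1) = sqrt(-268) = 2*I*sqrt(67)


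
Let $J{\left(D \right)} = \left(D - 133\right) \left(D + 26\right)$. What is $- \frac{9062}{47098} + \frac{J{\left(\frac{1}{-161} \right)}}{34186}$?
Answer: $- \frac{3062741849198}{10433800160497} \approx -0.29354$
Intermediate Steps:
$J{\left(D \right)} = \left(-133 + D\right) \left(26 + D\right)$
$- \frac{9062}{47098} + \frac{J{\left(\frac{1}{-161} \right)}}{34186} = - \frac{9062}{47098} + \frac{-3458 + \left(\frac{1}{-161}\right)^{2} - \frac{107}{-161}}{34186} = \left(-9062\right) \frac{1}{47098} + \left(-3458 + \left(- \frac{1}{161}\right)^{2} - - \frac{107}{161}\right) \frac{1}{34186} = - \frac{4531}{23549} + \left(-3458 + \frac{1}{25921} + \frac{107}{161}\right) \frac{1}{34186} = - \frac{4531}{23549} - \frac{44808795}{443067653} = - \frac{3062741849198}{10433800160497}$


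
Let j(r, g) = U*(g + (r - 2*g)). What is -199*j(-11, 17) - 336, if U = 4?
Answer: 21952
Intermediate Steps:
j(r, g) = -4*g + 4*r (j(r, g) = 4*(g + (r - 2*g)) = 4*(r - g) = -4*g + 4*r)
-199*j(-11, 17) - 336 = -199*(-4*17 + 4*(-11)) - 336 = -199*(-68 - 44) - 336 = -199*(-112) - 336 = 22288 - 336 = 21952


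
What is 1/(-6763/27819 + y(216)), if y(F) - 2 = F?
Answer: 27819/6057779 ≈ 0.0045923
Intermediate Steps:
y(F) = 2 + F
1/(-6763/27819 + y(216)) = 1/(-6763/27819 + (2 + 216)) = 1/(-6763*1/27819 + 218) = 1/(-6763/27819 + 218) = 1/(6057779/27819) = 27819/6057779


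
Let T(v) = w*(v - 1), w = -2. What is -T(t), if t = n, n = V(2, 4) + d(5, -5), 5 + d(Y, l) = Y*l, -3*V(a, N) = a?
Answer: -190/3 ≈ -63.333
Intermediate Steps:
V(a, N) = -a/3
d(Y, l) = -5 + Y*l
n = -92/3 (n = -⅓*2 + (-5 + 5*(-5)) = -⅔ + (-5 - 25) = -⅔ - 30 = -92/3 ≈ -30.667)
t = -92/3 ≈ -30.667
T(v) = 2 - 2*v (T(v) = -2*(v - 1) = -2*(-1 + v) = 2 - 2*v)
-T(t) = -(2 - 2*(-92/3)) = -(2 + 184/3) = -1*190/3 = -190/3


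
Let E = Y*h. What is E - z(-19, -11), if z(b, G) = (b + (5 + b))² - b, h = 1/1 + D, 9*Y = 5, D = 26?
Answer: -1093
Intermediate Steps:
Y = 5/9 (Y = (⅑)*5 = 5/9 ≈ 0.55556)
h = 27 (h = 1/1 + 26 = 1 + 26 = 27)
z(b, G) = (5 + 2*b)² - b
E = 15 (E = (5/9)*27 = 15)
E - z(-19, -11) = 15 - ((5 + 2*(-19))² - 1*(-19)) = 15 - ((5 - 38)² + 19) = 15 - ((-33)² + 19) = 15 - (1089 + 19) = 15 - 1*1108 = 15 - 1108 = -1093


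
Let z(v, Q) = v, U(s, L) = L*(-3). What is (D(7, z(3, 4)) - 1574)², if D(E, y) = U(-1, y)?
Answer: 2505889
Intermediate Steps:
U(s, L) = -3*L
D(E, y) = -3*y
(D(7, z(3, 4)) - 1574)² = (-3*3 - 1574)² = (-9 - 1574)² = (-1583)² = 2505889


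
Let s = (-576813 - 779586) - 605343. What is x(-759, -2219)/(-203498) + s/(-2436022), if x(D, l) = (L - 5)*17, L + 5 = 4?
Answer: 99864761940/123931401239 ≈ 0.80581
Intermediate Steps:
L = -1 (L = -5 + 4 = -1)
x(D, l) = -102 (x(D, l) = (-1 - 5)*17 = -6*17 = -102)
s = -1961742 (s = -1356399 - 605343 = -1961742)
x(-759, -2219)/(-203498) + s/(-2436022) = -102/(-203498) - 1961742/(-2436022) = -102*(-1/203498) - 1961742*(-1/2436022) = 51/101749 + 980871/1218011 = 99864761940/123931401239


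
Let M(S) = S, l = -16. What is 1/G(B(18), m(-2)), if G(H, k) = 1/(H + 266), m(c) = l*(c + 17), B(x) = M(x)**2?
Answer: 590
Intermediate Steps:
B(x) = x**2
m(c) = -272 - 16*c (m(c) = -16*(c + 17) = -16*(17 + c) = -272 - 16*c)
G(H, k) = 1/(266 + H)
1/G(B(18), m(-2)) = 1/(1/(266 + 18**2)) = 1/(1/(266 + 324)) = 1/(1/590) = 590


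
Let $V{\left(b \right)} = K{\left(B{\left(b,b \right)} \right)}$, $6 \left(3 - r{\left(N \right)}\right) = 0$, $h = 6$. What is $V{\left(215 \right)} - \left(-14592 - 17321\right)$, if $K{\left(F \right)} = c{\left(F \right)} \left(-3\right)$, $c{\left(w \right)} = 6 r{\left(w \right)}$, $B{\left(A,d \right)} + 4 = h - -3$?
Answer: $31859$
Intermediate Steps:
$r{\left(N \right)} = 3$ ($r{\left(N \right)} = 3 - 0 = 3 + 0 = 3$)
$B{\left(A,d \right)} = 5$ ($B{\left(A,d \right)} = -4 + \left(6 - -3\right) = -4 + \left(6 + 3\right) = -4 + 9 = 5$)
$c{\left(w \right)} = 18$ ($c{\left(w \right)} = 6 \cdot 3 = 18$)
$K{\left(F \right)} = -54$ ($K{\left(F \right)} = 18 \left(-3\right) = -54$)
$V{\left(b \right)} = -54$
$V{\left(215 \right)} - \left(-14592 - 17321\right) = -54 - \left(-14592 - 17321\right) = -54 - -31913 = -54 + 31913 = 31859$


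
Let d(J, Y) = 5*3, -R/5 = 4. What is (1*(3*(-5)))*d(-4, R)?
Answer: -225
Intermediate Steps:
R = -20 (R = -5*4 = -20)
d(J, Y) = 15
(1*(3*(-5)))*d(-4, R) = (1*(3*(-5)))*15 = (1*(-15))*15 = -15*15 = -225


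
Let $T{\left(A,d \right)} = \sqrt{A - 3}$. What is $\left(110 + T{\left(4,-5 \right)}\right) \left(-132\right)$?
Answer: $-14652$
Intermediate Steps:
$T{\left(A,d \right)} = \sqrt{-3 + A}$
$\left(110 + T{\left(4,-5 \right)}\right) \left(-132\right) = \left(110 + \sqrt{-3 + 4}\right) \left(-132\right) = \left(110 + \sqrt{1}\right) \left(-132\right) = \left(110 + 1\right) \left(-132\right) = 111 \left(-132\right) = -14652$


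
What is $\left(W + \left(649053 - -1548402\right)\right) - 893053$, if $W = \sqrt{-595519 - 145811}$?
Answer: $1304402 + 3 i \sqrt{82370} \approx 1.3044 \cdot 10^{6} + 861.0 i$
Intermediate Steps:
$W = 3 i \sqrt{82370}$ ($W = \sqrt{-741330} = 3 i \sqrt{82370} \approx 861.0 i$)
$\left(W + \left(649053 - -1548402\right)\right) - 893053 = \left(3 i \sqrt{82370} + \left(649053 - -1548402\right)\right) - 893053 = \left(3 i \sqrt{82370} + \left(649053 + 1548402\right)\right) - 893053 = \left(3 i \sqrt{82370} + 2197455\right) - 893053 = \left(2197455 + 3 i \sqrt{82370}\right) - 893053 = 1304402 + 3 i \sqrt{82370}$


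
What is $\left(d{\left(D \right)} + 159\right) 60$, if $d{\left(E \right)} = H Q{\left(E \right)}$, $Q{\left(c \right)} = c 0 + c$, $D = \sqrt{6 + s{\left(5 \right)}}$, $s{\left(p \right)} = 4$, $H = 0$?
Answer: $9540$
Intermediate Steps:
$D = \sqrt{10}$ ($D = \sqrt{6 + 4} = \sqrt{10} \approx 3.1623$)
$Q{\left(c \right)} = c$ ($Q{\left(c \right)} = 0 + c = c$)
$d{\left(E \right)} = 0$ ($d{\left(E \right)} = 0 E = 0$)
$\left(d{\left(D \right)} + 159\right) 60 = \left(0 + 159\right) 60 = 159 \cdot 60 = 9540$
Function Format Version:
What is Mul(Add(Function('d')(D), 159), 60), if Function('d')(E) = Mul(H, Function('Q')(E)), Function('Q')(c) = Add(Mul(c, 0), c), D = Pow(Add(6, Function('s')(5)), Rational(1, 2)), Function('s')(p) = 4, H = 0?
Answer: 9540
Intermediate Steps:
D = Pow(10, Rational(1, 2)) (D = Pow(Add(6, 4), Rational(1, 2)) = Pow(10, Rational(1, 2)) ≈ 3.1623)
Function('Q')(c) = c (Function('Q')(c) = Add(0, c) = c)
Function('d')(E) = 0 (Function('d')(E) = Mul(0, E) = 0)
Mul(Add(Function('d')(D), 159), 60) = Mul(Add(0, 159), 60) = Mul(159, 60) = 9540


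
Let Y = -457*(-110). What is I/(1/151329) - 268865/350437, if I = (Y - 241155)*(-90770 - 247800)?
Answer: 3427302137596989060985/350437 ≈ 9.7801e+15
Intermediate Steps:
Y = 50270
I = 64627934450 (I = (50270 - 241155)*(-90770 - 247800) = -190885*(-338570) = 64627934450)
I/(1/151329) - 268865/350437 = 64627934450/(1/151329) - 268865/350437 = 64627934450/(1/151329) - 268865*1/350437 = 64627934450*151329 - 268865/350437 = 9780080692384050 - 268865/350437 = 3427302137596989060985/350437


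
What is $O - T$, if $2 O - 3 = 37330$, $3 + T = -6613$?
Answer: $\frac{50565}{2} \approx 25283.0$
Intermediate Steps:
$T = -6616$ ($T = -3 - 6613 = -6616$)
$O = \frac{37333}{2}$ ($O = \frac{3}{2} + \frac{1}{2} \cdot 37330 = \frac{3}{2} + 18665 = \frac{37333}{2} \approx 18667.0$)
$O - T = \frac{37333}{2} - -6616 = \frac{37333}{2} + 6616 = \frac{50565}{2}$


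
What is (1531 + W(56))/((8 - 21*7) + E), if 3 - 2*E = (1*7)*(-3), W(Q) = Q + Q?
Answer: -1643/127 ≈ -12.937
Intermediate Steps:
W(Q) = 2*Q
E = 12 (E = 3/2 - 1*7*(-3)/2 = 3/2 - 7*(-3)/2 = 3/2 - 1/2*(-21) = 3/2 + 21/2 = 12)
(1531 + W(56))/((8 - 21*7) + E) = (1531 + 2*56)/((8 - 21*7) + 12) = (1531 + 112)/((8 - 147) + 12) = 1643/(-139 + 12) = 1643/(-127) = 1643*(-1/127) = -1643/127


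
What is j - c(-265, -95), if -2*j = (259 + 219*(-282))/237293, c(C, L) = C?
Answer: 125826789/474586 ≈ 265.13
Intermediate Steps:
j = 61499/474586 (j = -(259 + 219*(-282))/(2*237293) = -(259 - 61758)/(2*237293) = -(-61499)/(2*237293) = -1/2*(-61499/237293) = 61499/474586 ≈ 0.12958)
j - c(-265, -95) = 61499/474586 - 1*(-265) = 61499/474586 + 265 = 125826789/474586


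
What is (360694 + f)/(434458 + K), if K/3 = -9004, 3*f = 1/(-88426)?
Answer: 95684182931/108086459988 ≈ 0.88526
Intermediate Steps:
f = -1/265278 (f = (⅓)/(-88426) = (⅓)*(-1/88426) = -1/265278 ≈ -3.7696e-6)
K = -27012 (K = 3*(-9004) = -27012)
(360694 + f)/(434458 + K) = (360694 - 1/265278)/(434458 - 27012) = (95684182931/265278)/407446 = (95684182931/265278)*(1/407446) = 95684182931/108086459988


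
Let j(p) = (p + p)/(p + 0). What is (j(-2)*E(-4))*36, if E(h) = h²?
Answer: 1152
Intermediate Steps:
j(p) = 2 (j(p) = (2*p)/p = 2)
(j(-2)*E(-4))*36 = (2*(-4)²)*36 = (2*16)*36 = 32*36 = 1152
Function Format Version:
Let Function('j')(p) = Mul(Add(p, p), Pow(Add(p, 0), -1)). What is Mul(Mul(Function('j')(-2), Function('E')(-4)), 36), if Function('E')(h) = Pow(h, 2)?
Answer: 1152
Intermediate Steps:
Function('j')(p) = 2 (Function('j')(p) = Mul(Mul(2, p), Pow(p, -1)) = 2)
Mul(Mul(Function('j')(-2), Function('E')(-4)), 36) = Mul(Mul(2, Pow(-4, 2)), 36) = Mul(Mul(2, 16), 36) = Mul(32, 36) = 1152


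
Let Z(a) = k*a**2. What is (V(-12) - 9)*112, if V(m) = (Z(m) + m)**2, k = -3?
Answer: 22078224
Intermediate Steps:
Z(a) = -3*a**2
V(m) = (m - 3*m**2)**2 (V(m) = (-3*m**2 + m)**2 = (m - 3*m**2)**2)
(V(-12) - 9)*112 = ((-12)**2*(-1 + 3*(-12))**2 - 9)*112 = (144*(-1 - 36)**2 - 9)*112 = (144*(-37)**2 - 9)*112 = (144*1369 - 9)*112 = (197136 - 9)*112 = 197127*112 = 22078224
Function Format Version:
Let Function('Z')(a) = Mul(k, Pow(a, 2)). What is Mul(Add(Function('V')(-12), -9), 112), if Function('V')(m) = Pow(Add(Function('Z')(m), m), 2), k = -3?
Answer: 22078224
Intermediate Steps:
Function('Z')(a) = Mul(-3, Pow(a, 2))
Function('V')(m) = Pow(Add(m, Mul(-3, Pow(m, 2))), 2) (Function('V')(m) = Pow(Add(Mul(-3, Pow(m, 2)), m), 2) = Pow(Add(m, Mul(-3, Pow(m, 2))), 2))
Mul(Add(Function('V')(-12), -9), 112) = Mul(Add(Mul(Pow(-12, 2), Pow(Add(-1, Mul(3, -12)), 2)), -9), 112) = Mul(Add(Mul(144, Pow(Add(-1, -36), 2)), -9), 112) = Mul(Add(Mul(144, Pow(-37, 2)), -9), 112) = Mul(Add(Mul(144, 1369), -9), 112) = Mul(Add(197136, -9), 112) = Mul(197127, 112) = 22078224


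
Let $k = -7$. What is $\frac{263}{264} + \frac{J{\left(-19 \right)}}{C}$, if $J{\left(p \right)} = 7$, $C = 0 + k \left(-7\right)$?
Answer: $\frac{2105}{1848} \approx 1.1391$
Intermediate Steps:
$C = 49$ ($C = 0 - -49 = 0 + 49 = 49$)
$\frac{263}{264} + \frac{J{\left(-19 \right)}}{C} = \frac{263}{264} + \frac{7}{49} = 263 \cdot \frac{1}{264} + 7 \cdot \frac{1}{49} = \frac{263}{264} + \frac{1}{7} = \frac{2105}{1848}$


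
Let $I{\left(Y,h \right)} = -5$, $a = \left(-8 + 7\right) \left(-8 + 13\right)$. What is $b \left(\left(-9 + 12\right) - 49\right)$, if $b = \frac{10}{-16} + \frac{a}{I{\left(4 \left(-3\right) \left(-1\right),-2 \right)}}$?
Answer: $- \frac{69}{4} \approx -17.25$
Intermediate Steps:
$a = -5$ ($a = \left(-1\right) 5 = -5$)
$b = \frac{3}{8}$ ($b = \frac{10}{-16} - \frac{5}{-5} = 10 \left(- \frac{1}{16}\right) - -1 = - \frac{5}{8} + 1 = \frac{3}{8} \approx 0.375$)
$b \left(\left(-9 + 12\right) - 49\right) = \frac{3 \left(\left(-9 + 12\right) - 49\right)}{8} = \frac{3 \left(3 - 49\right)}{8} = \frac{3}{8} \left(-46\right) = - \frac{69}{4}$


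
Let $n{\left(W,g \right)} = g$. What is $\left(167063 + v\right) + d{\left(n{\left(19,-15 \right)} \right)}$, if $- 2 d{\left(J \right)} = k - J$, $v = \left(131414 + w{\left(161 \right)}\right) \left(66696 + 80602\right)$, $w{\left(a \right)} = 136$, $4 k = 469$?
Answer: $\frac{155017751175}{8} \approx 1.9377 \cdot 10^{10}$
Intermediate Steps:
$k = \frac{469}{4}$ ($k = \frac{1}{4} \cdot 469 = \frac{469}{4} \approx 117.25$)
$v = 19377051900$ ($v = \left(131414 + 136\right) \left(66696 + 80602\right) = 131550 \cdot 147298 = 19377051900$)
$d{\left(J \right)} = - \frac{469}{8} + \frac{J}{2}$ ($d{\left(J \right)} = - \frac{\frac{469}{4} - J}{2} = - \frac{469}{8} + \frac{J}{2}$)
$\left(167063 + v\right) + d{\left(n{\left(19,-15 \right)} \right)} = \left(167063 + 19377051900\right) + \left(- \frac{469}{8} + \frac{1}{2} \left(-15\right)\right) = 19377218963 - \frac{529}{8} = \frac{155017751175}{8}$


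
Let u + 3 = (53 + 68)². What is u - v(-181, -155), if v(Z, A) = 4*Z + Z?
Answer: 15543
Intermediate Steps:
v(Z, A) = 5*Z
u = 14638 (u = -3 + (53 + 68)² = -3 + 121² = -3 + 14641 = 14638)
u - v(-181, -155) = 14638 - 5*(-181) = 14638 - 1*(-905) = 14638 + 905 = 15543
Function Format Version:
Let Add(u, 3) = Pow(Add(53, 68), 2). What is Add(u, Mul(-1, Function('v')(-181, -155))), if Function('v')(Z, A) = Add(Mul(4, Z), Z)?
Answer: 15543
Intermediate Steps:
Function('v')(Z, A) = Mul(5, Z)
u = 14638 (u = Add(-3, Pow(Add(53, 68), 2)) = Add(-3, Pow(121, 2)) = Add(-3, 14641) = 14638)
Add(u, Mul(-1, Function('v')(-181, -155))) = Add(14638, Mul(-1, Mul(5, -181))) = Add(14638, Mul(-1, -905)) = Add(14638, 905) = 15543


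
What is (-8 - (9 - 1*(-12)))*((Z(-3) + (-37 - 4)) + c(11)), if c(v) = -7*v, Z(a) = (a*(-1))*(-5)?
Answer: 3857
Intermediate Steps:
Z(a) = 5*a (Z(a) = -a*(-5) = 5*a)
(-8 - (9 - 1*(-12)))*((Z(-3) + (-37 - 4)) + c(11)) = (-8 - (9 - 1*(-12)))*((5*(-3) + (-37 - 4)) - 7*11) = (-8 - (9 + 12))*((-15 - 41) - 77) = (-8 - 1*21)*(-56 - 77) = (-8 - 21)*(-133) = -29*(-133) = 3857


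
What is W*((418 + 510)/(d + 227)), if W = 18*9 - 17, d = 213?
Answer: 3364/11 ≈ 305.82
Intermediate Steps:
W = 145 (W = 162 - 17 = 145)
W*((418 + 510)/(d + 227)) = 145*((418 + 510)/(213 + 227)) = 145*(928/440) = 145*(928*(1/440)) = 145*(116/55) = 3364/11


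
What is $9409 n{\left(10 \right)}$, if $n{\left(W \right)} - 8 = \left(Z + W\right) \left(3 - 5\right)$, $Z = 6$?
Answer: $-225816$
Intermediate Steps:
$n{\left(W \right)} = -4 - 2 W$ ($n{\left(W \right)} = 8 + \left(6 + W\right) \left(3 - 5\right) = 8 + \left(6 + W\right) \left(-2\right) = 8 - \left(12 + 2 W\right) = -4 - 2 W$)
$9409 n{\left(10 \right)} = 9409 \left(-4 - 20\right) = 9409 \left(-24\right) = -225816$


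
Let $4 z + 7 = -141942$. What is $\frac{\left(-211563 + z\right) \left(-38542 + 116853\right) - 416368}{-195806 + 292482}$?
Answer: $- \frac{77388673983}{386704} \approx -2.0012 \cdot 10^{5}$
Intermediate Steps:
$z = - \frac{141949}{4}$ ($z = - \frac{7}{4} + \frac{1}{4} \left(-141942\right) = - \frac{7}{4} - \frac{70971}{2} = - \frac{141949}{4} \approx -35487.0$)
$\frac{\left(-211563 + z\right) \left(-38542 + 116853\right) - 416368}{-195806 + 292482} = \frac{\left(-211563 - \frac{141949}{4}\right) \left(-38542 + 116853\right) - 416368}{-195806 + 292482} = \frac{\left(- \frac{988201}{4}\right) 78311 - 416368}{96676} = \left(- \frac{77387008511}{4} - 416368\right) \frac{1}{96676} = \left(- \frac{77388673983}{4}\right) \frac{1}{96676} = - \frac{77388673983}{386704}$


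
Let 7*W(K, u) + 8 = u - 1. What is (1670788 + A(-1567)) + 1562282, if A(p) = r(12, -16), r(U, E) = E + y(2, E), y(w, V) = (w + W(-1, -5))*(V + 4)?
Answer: 3233054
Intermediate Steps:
W(K, u) = -9/7 + u/7 (W(K, u) = -8/7 + (u - 1)/7 = -8/7 + (-1 + u)/7 = -8/7 + (-⅐ + u/7) = -9/7 + u/7)
y(w, V) = (-2 + w)*(4 + V) (y(w, V) = (w + (-9/7 + (⅐)*(-5)))*(V + 4) = (w + (-9/7 - 5/7))*(4 + V) = (w - 2)*(4 + V) = (-2 + w)*(4 + V))
r(U, E) = E (r(U, E) = E + (-8 - 2*E + 4*2 + E*2) = E + (-8 - 2*E + 8 + 2*E) = E + 0 = E)
A(p) = -16
(1670788 + A(-1567)) + 1562282 = (1670788 - 16) + 1562282 = 1670772 + 1562282 = 3233054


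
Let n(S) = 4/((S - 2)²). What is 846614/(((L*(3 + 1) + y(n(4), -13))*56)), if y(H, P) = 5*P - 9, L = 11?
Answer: -423307/840 ≈ -503.94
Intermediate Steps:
n(S) = 4/(-2 + S)² (n(S) = 4/((-2 + S)²) = 4/(-2 + S)²)
y(H, P) = -9 + 5*P
846614/(((L*(3 + 1) + y(n(4), -13))*56)) = 846614/(((11*(3 + 1) + (-9 + 5*(-13)))*56)) = 846614/(((11*4 + (-9 - 65))*56)) = 846614/(((44 - 74)*56)) = 846614/((-30*56)) = 846614/(-1680) = 846614*(-1/1680) = -423307/840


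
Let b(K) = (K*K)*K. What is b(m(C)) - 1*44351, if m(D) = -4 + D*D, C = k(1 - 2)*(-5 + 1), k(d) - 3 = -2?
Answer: -42623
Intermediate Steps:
k(d) = 1 (k(d) = 3 - 2 = 1)
C = -4 (C = 1*(-5 + 1) = 1*(-4) = -4)
m(D) = -4 + D²
b(K) = K³ (b(K) = K²*K = K³)
b(m(C)) - 1*44351 = (-4 + (-4)²)³ - 1*44351 = (-4 + 16)³ - 44351 = 12³ - 44351 = 1728 - 44351 = -42623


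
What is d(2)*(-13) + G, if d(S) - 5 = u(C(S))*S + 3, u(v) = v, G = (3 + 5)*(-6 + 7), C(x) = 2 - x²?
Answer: -44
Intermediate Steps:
G = 8 (G = 8*1 = 8)
d(S) = 8 + S*(2 - S²) (d(S) = 5 + ((2 - S²)*S + 3) = 5 + (S*(2 - S²) + 3) = 5 + (3 + S*(2 - S²)) = 8 + S*(2 - S²))
d(2)*(-13) + G = (8 - 1*2*(-2 + 2²))*(-13) + 8 = (8 - 1*2*(-2 + 4))*(-13) + 8 = (8 - 1*2*2)*(-13) + 8 = (8 - 4)*(-13) + 8 = 4*(-13) + 8 = -52 + 8 = -44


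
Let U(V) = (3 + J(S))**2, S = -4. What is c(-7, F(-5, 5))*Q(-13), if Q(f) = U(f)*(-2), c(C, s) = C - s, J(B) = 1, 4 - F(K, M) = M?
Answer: 192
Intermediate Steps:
F(K, M) = 4 - M
U(V) = 16 (U(V) = (3 + 1)**2 = 4**2 = 16)
Q(f) = -32 (Q(f) = 16*(-2) = -32)
c(-7, F(-5, 5))*Q(-13) = (-7 - (4 - 1*5))*(-32) = (-7 - (4 - 5))*(-32) = (-7 - 1*(-1))*(-32) = (-7 + 1)*(-32) = -6*(-32) = 192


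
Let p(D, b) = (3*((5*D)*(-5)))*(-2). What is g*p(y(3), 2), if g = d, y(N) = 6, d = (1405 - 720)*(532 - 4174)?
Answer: -2245293000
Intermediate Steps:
d = -2494770 (d = 685*(-3642) = -2494770)
p(D, b) = 150*D (p(D, b) = (3*(-25*D))*(-2) = -75*D*(-2) = 150*D)
g = -2494770
g*p(y(3), 2) = -374215500*6 = -2494770*900 = -2245293000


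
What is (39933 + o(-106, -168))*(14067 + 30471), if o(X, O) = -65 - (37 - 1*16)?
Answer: 1774705686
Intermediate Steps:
o(X, O) = -86 (o(X, O) = -65 - (37 - 16) = -65 - 1*21 = -65 - 21 = -86)
(39933 + o(-106, -168))*(14067 + 30471) = (39933 - 86)*(14067 + 30471) = 39847*44538 = 1774705686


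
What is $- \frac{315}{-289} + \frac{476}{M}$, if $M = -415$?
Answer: $- \frac{6839}{119935} \approx -0.057023$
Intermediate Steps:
$- \frac{315}{-289} + \frac{476}{M} = - \frac{315}{-289} + \frac{476}{-415} = \left(-315\right) \left(- \frac{1}{289}\right) + 476 \left(- \frac{1}{415}\right) = \frac{315}{289} - \frac{476}{415} = - \frac{6839}{119935}$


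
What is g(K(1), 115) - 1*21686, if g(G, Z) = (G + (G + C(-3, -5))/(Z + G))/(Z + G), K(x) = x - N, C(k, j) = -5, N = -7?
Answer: -109362169/5043 ≈ -21686.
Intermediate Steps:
K(x) = 7 + x (K(x) = x - 1*(-7) = x + 7 = 7 + x)
g(G, Z) = (G + (-5 + G)/(G + Z))/(G + Z) (g(G, Z) = (G + (G - 5)/(Z + G))/(Z + G) = (G + (-5 + G)/(G + Z))/(G + Z))
g(K(1), 115) - 1*21686 = (-5 + (7 + 1) + (7 + 1)² + (7 + 1)*115)/((7 + 1) + 115)² - 1*21686 = (-5 + 8 + 8² + 8*115)/(8 + 115)² - 21686 = (-5 + 8 + 64 + 920)/123² - 21686 = (1/15129)*987 - 21686 = 329/5043 - 21686 = -109362169/5043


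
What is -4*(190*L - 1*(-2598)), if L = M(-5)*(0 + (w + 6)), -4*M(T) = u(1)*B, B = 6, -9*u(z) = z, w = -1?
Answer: -33076/3 ≈ -11025.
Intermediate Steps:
u(z) = -z/9
M(T) = 1/6 (M(T) = -(-1/9*1)*6/4 = -(-1)*6/36 = -1/4*(-2/3) = 1/6)
L = 5/6 (L = (0 + (-1 + 6))/6 = (0 + 5)/6 = (1/6)*5 = 5/6 ≈ 0.83333)
-4*(190*L - 1*(-2598)) = -4*(190*(5/6) - 1*(-2598)) = -4*(475/3 + 2598) = -4*8269/3 = -33076/3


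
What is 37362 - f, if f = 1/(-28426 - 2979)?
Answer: 1173353611/31405 ≈ 37362.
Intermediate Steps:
f = -1/31405 (f = 1/(-31405) = -1/31405 ≈ -3.1842e-5)
37362 - f = 37362 - 1*(-1/31405) = 37362 + 1/31405 = 1173353611/31405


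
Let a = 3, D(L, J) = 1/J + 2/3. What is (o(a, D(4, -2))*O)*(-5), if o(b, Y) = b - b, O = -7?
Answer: 0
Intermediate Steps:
D(L, J) = ⅔ + 1/J (D(L, J) = 1/J + 2*(⅓) = 1/J + ⅔ = ⅔ + 1/J)
o(b, Y) = 0
(o(a, D(4, -2))*O)*(-5) = (0*(-7))*(-5) = 0*(-5) = 0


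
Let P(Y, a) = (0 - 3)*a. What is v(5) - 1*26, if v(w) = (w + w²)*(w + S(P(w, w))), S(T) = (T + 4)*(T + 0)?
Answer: 5074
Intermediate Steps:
P(Y, a) = -3*a
S(T) = T*(4 + T) (S(T) = (4 + T)*T = T*(4 + T))
v(w) = (w + w²)*(w - 3*w*(4 - 3*w)) (v(w) = (w + w²)*(w + (-3*w)*(4 - 3*w)) = (w + w²)*(w - 3*w*(4 - 3*w)))
v(5) - 1*26 = 5²*(-11 - 2*5 + 9*5²) - 1*26 = 25*(-11 - 10 + 9*25) - 26 = 25*(-11 - 10 + 225) - 26 = 25*204 - 26 = 5100 - 26 = 5074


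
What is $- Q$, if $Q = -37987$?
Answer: $37987$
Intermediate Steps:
$- Q = \left(-1\right) \left(-37987\right) = 37987$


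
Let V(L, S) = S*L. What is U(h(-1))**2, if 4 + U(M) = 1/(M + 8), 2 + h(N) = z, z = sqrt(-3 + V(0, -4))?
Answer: (-481*I + 184*sqrt(3))/(3*(-11*I + 4*sqrt(3))) ≈ 14.791 + 0.34163*I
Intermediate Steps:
V(L, S) = L*S
z = I*sqrt(3) (z = sqrt(-3 + 0*(-4)) = sqrt(-3 + 0) = sqrt(-3) = I*sqrt(3) ≈ 1.732*I)
h(N) = -2 + I*sqrt(3)
U(M) = -4 + 1/(8 + M) (U(M) = -4 + 1/(M + 8) = -4 + 1/(8 + M))
U(h(-1))**2 = ((-31 - 4*(-2 + I*sqrt(3)))/(8 + (-2 + I*sqrt(3))))**2 = ((-31 + (8 - 4*I*sqrt(3)))/(6 + I*sqrt(3)))**2 = ((-23 - 4*I*sqrt(3))/(6 + I*sqrt(3)))**2 = (-23 - 4*I*sqrt(3))**2/(6 + I*sqrt(3))**2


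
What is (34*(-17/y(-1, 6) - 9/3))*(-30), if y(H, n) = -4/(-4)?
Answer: 20400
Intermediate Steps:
y(H, n) = 1 (y(H, n) = -4*(-¼) = 1)
(34*(-17/y(-1, 6) - 9/3))*(-30) = (34*(-17/1 - 9/3))*(-30) = (34*(-17*1 - 9*⅓))*(-30) = (34*(-17 - 3))*(-30) = (34*(-20))*(-30) = -680*(-30) = 20400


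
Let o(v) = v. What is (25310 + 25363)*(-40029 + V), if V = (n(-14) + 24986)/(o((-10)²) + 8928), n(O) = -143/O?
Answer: -36622067852619/18056 ≈ -2.0282e+9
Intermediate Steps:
V = 349947/126392 (V = (-143/(-14) + 24986)/((-10)² + 8928) = (-143*(-1/14) + 24986)/(100 + 8928) = (143/14 + 24986)/9028 = (349947/14)*(1/9028) = 349947/126392 ≈ 2.7687)
(25310 + 25363)*(-40029 + V) = (25310 + 25363)*(-40029 + 349947/126392) = 50673*(-5058995421/126392) = -36622067852619/18056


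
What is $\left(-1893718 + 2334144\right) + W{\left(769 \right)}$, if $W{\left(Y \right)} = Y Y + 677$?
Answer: $1032464$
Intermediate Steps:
$W{\left(Y \right)} = 677 + Y^{2}$ ($W{\left(Y \right)} = Y^{2} + 677 = 677 + Y^{2}$)
$\left(-1893718 + 2334144\right) + W{\left(769 \right)} = \left(-1893718 + 2334144\right) + \left(677 + 769^{2}\right) = 440426 + \left(677 + 591361\right) = 440426 + 592038 = 1032464$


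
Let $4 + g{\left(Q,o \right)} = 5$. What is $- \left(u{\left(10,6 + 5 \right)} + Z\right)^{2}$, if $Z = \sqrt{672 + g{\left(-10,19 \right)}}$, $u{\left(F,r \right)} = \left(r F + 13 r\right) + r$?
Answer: $- \left(264 + \sqrt{673}\right)^{2} \approx -84067.0$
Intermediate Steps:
$g{\left(Q,o \right)} = 1$ ($g{\left(Q,o \right)} = -4 + 5 = 1$)
$u{\left(F,r \right)} = 14 r + F r$ ($u{\left(F,r \right)} = \left(F r + 13 r\right) + r = \left(13 r + F r\right) + r = 14 r + F r$)
$Z = \sqrt{673}$ ($Z = \sqrt{672 + 1} = \sqrt{673} \approx 25.942$)
$- \left(u{\left(10,6 + 5 \right)} + Z\right)^{2} = - \left(\left(6 + 5\right) \left(14 + 10\right) + \sqrt{673}\right)^{2} = - \left(11 \cdot 24 + \sqrt{673}\right)^{2} = - \left(264 + \sqrt{673}\right)^{2}$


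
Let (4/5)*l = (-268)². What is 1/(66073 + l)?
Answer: 1/155853 ≈ 6.4163e-6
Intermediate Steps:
l = 89780 (l = (5/4)*(-268)² = (5/4)*71824 = 89780)
1/(66073 + l) = 1/(66073 + 89780) = 1/155853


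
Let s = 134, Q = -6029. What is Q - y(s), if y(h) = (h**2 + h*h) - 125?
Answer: -41816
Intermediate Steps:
y(h) = -125 + 2*h**2 (y(h) = (h**2 + h**2) - 125 = 2*h**2 - 125 = -125 + 2*h**2)
Q - y(s) = -6029 - (-125 + 2*134**2) = -6029 - (-125 + 2*17956) = -6029 - (-125 + 35912) = -6029 - 1*35787 = -6029 - 35787 = -41816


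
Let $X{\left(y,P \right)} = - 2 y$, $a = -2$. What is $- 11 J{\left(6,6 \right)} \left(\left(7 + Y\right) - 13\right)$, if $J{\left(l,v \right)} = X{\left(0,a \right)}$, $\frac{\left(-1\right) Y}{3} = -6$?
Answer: $0$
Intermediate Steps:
$Y = 18$ ($Y = \left(-3\right) \left(-6\right) = 18$)
$J{\left(l,v \right)} = 0$ ($J{\left(l,v \right)} = \left(-2\right) 0 = 0$)
$- 11 J{\left(6,6 \right)} \left(\left(7 + Y\right) - 13\right) = \left(-11\right) 0 \left(\left(7 + 18\right) - 13\right) = 0 \left(25 - 13\right) = 0 \cdot 12 = 0$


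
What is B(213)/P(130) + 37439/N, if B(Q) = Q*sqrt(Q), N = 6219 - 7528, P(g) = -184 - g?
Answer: -37439/1309 - 213*sqrt(213)/314 ≈ -38.501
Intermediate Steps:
N = -1309
B(Q) = Q**(3/2)
B(213)/P(130) + 37439/N = 213**(3/2)/(-184 - 1*130) + 37439/(-1309) = (213*sqrt(213))/(-184 - 130) + 37439*(-1/1309) = (213*sqrt(213))/(-314) - 37439/1309 = (213*sqrt(213))*(-1/314) - 37439/1309 = -213*sqrt(213)/314 - 37439/1309 = -37439/1309 - 213*sqrt(213)/314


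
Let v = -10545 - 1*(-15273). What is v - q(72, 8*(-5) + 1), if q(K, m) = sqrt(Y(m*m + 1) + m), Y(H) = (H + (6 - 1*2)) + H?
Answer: 4728 - sqrt(3009) ≈ 4673.1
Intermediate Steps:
Y(H) = 4 + 2*H (Y(H) = (H + (6 - 2)) + H = (H + 4) + H = (4 + H) + H = 4 + 2*H)
v = 4728 (v = -10545 + 15273 = 4728)
q(K, m) = sqrt(6 + m + 2*m**2) (q(K, m) = sqrt((4 + 2*(m*m + 1)) + m) = sqrt((4 + 2*(m**2 + 1)) + m) = sqrt((4 + 2*(1 + m**2)) + m) = sqrt((4 + (2 + 2*m**2)) + m) = sqrt((6 + 2*m**2) + m) = sqrt(6 + m + 2*m**2))
v - q(72, 8*(-5) + 1) = 4728 - sqrt(6 + (8*(-5) + 1) + 2*(8*(-5) + 1)**2) = 4728 - sqrt(6 + (-40 + 1) + 2*(-40 + 1)**2) = 4728 - sqrt(6 - 39 + 2*(-39)**2) = 4728 - sqrt(6 - 39 + 2*1521) = 4728 - sqrt(6 - 39 + 3042) = 4728 - sqrt(3009)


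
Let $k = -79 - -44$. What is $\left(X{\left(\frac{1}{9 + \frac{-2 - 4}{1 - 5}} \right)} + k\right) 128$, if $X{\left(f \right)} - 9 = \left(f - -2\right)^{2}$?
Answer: $- \frac{1219840}{441} \approx -2766.1$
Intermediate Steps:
$k = -35$ ($k = -79 + 44 = -35$)
$X{\left(f \right)} = 9 + \left(2 + f\right)^{2}$ ($X{\left(f \right)} = 9 + \left(f - -2\right)^{2} = 9 + \left(f + 2\right)^{2} = 9 + \left(2 + f\right)^{2}$)
$\left(X{\left(\frac{1}{9 + \frac{-2 - 4}{1 - 5}} \right)} + k\right) 128 = \left(\left(9 + \left(2 + \frac{1}{9 + \frac{-2 - 4}{1 - 5}}\right)^{2}\right) - 35\right) 128 = \left(\left(9 + \left(2 + \frac{1}{9 - \frac{6}{-4}}\right)^{2}\right) - 35\right) 128 = \left(\left(9 + \left(2 + \frac{1}{9 - - \frac{3}{2}}\right)^{2}\right) - 35\right) 128 = \left(\left(9 + \left(2 + \frac{1}{9 + \frac{3}{2}}\right)^{2}\right) - 35\right) 128 = \left(\left(9 + \left(2 + \frac{1}{\frac{21}{2}}\right)^{2}\right) - 35\right) 128 = \left(\left(9 + \left(2 + \frac{2}{21}\right)^{2}\right) - 35\right) 128 = \left(\left(9 + \left(\frac{44}{21}\right)^{2}\right) - 35\right) 128 = \left(\left(9 + \frac{1936}{441}\right) - 35\right) 128 = \left(\frac{5905}{441} - 35\right) 128 = \left(- \frac{9530}{441}\right) 128 = - \frac{1219840}{441}$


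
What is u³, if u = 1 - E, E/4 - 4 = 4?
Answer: -29791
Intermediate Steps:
E = 32 (E = 16 + 4*4 = 16 + 16 = 32)
u = -31 (u = 1 - 1*32 = 1 - 32 = -31)
u³ = (-31)³ = -29791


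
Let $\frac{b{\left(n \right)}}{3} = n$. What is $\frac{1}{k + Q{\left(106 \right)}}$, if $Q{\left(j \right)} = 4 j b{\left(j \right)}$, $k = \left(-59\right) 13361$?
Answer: $- \frac{1}{653467} \approx -1.5303 \cdot 10^{-6}$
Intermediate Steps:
$b{\left(n \right)} = 3 n$
$k = -788299$
$Q{\left(j \right)} = 12 j^{2}$ ($Q{\left(j \right)} = 4 j 3 j = 12 j^{2}$)
$\frac{1}{k + Q{\left(106 \right)}} = \frac{1}{-788299 + 12 \cdot 106^{2}} = \frac{1}{-788299 + 12 \cdot 11236} = \frac{1}{-788299 + 134832} = \frac{1}{-653467} = - \frac{1}{653467}$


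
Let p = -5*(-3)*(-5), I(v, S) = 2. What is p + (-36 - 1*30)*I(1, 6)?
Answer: -207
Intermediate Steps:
p = -75 (p = 15*(-5) = -75)
p + (-36 - 1*30)*I(1, 6) = -75 + (-36 - 1*30)*2 = -75 + (-36 - 30)*2 = -75 - 66*2 = -75 - 132 = -207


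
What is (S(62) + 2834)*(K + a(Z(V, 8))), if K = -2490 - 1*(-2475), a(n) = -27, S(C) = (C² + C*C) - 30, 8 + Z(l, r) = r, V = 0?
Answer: -440664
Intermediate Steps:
Z(l, r) = -8 + r
S(C) = -30 + 2*C² (S(C) = (C² + C²) - 30 = 2*C² - 30 = -30 + 2*C²)
K = -15 (K = -2490 + 2475 = -15)
(S(62) + 2834)*(K + a(Z(V, 8))) = ((-30 + 2*62²) + 2834)*(-15 - 27) = ((-30 + 2*3844) + 2834)*(-42) = ((-30 + 7688) + 2834)*(-42) = (7658 + 2834)*(-42) = 10492*(-42) = -440664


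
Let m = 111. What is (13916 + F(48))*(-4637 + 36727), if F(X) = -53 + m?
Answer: 448425660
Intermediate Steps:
F(X) = 58 (F(X) = -53 + 111 = 58)
(13916 + F(48))*(-4637 + 36727) = (13916 + 58)*(-4637 + 36727) = 13974*32090 = 448425660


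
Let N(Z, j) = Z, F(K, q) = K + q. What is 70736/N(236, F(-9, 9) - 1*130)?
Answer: 17684/59 ≈ 299.73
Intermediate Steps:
70736/N(236, F(-9, 9) - 1*130) = 70736/236 = 70736*(1/236) = 17684/59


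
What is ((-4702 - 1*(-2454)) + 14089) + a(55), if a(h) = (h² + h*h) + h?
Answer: 17946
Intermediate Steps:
a(h) = h + 2*h² (a(h) = (h² + h²) + h = 2*h² + h = h + 2*h²)
((-4702 - 1*(-2454)) + 14089) + a(55) = ((-4702 - 1*(-2454)) + 14089) + 55*(1 + 2*55) = ((-4702 + 2454) + 14089) + 55*(1 + 110) = (-2248 + 14089) + 55*111 = 11841 + 6105 = 17946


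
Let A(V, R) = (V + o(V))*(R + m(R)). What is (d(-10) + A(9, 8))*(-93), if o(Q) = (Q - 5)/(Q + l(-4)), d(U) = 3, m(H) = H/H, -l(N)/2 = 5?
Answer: -4464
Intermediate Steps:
l(N) = -10 (l(N) = -2*5 = -10)
m(H) = 1
o(Q) = (-5 + Q)/(-10 + Q) (o(Q) = (Q - 5)/(Q - 10) = (-5 + Q)/(-10 + Q))
A(V, R) = (1 + R)*(V + (-5 + V)/(-10 + V)) (A(V, R) = (V + (-5 + V)/(-10 + V))*(R + 1) = (V + (-5 + V)/(-10 + V))*(1 + R) = (1 + R)*(V + (-5 + V)/(-10 + V)))
(d(-10) + A(9, 8))*(-93) = (3 + (-5 + 9 + 8*(-5 + 9) + 9*(1 + 8)*(-10 + 9))/(-10 + 9))*(-93) = (3 + (-5 + 9 + 8*4 + 9*9*(-1))/(-1))*(-93) = (3 - (-5 + 9 + 32 - 81))*(-93) = (3 - 1*(-45))*(-93) = (3 + 45)*(-93) = 48*(-93) = -4464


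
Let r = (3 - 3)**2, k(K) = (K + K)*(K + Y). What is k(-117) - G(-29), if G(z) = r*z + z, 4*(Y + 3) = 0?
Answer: 28109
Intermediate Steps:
Y = -3 (Y = -3 + (1/4)*0 = -3 + 0 = -3)
k(K) = 2*K*(-3 + K) (k(K) = (K + K)*(K - 3) = (2*K)*(-3 + K) = 2*K*(-3 + K))
r = 0 (r = 0**2 = 0)
G(z) = z (G(z) = 0*z + z = 0 + z = z)
k(-117) - G(-29) = 2*(-117)*(-3 - 117) - 1*(-29) = 2*(-117)*(-120) + 29 = 28080 + 29 = 28109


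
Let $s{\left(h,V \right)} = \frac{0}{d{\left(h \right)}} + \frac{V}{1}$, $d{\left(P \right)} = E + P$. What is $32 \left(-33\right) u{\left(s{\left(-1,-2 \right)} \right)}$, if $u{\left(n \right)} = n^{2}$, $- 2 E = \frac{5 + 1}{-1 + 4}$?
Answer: $-4224$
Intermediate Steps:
$E = -1$ ($E = - \frac{\left(5 + 1\right) \frac{1}{-1 + 4}}{2} = - \frac{6 \cdot \frac{1}{3}}{2} = \left(- \frac{1}{2}\right) 2 = -1$)
$d{\left(P \right)} = -1 + P$
$s{\left(h,V \right)} = V$ ($s{\left(h,V \right)} = \frac{0}{-1 + h} + \frac{V}{1} = 0 + V 1 = 0 + V = V$)
$32 \left(-33\right) u{\left(s{\left(-1,-2 \right)} \right)} = 32 \left(-33\right) \left(-2\right)^{2} = \left(-1056\right) 4 = -4224$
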